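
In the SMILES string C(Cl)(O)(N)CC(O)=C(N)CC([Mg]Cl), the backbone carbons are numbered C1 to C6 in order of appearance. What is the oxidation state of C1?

Bonds to more-electronegative neighbours contribute +1 each, bonds to H or metals contribute −1 each, and C–C bonds contribute 0.
C1 has one bond to C (0), one bond to Cl (+1), one bond to O (+1), one bond to N (+1).
Oxidation state = 0 + 1 + 1 + 1 = +3.

+3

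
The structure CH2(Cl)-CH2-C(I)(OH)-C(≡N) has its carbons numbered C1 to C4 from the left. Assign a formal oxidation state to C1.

Bonds to more-electronegative neighbours contribute +1 each, bonds to H or metals contribute −1 each, and C–C bonds contribute 0.
C1 has one bond to C (0), one bond to H (-1), one bond to H (-1), one bond to Cl (+1).
Oxidation state = 0 − 1 − 1 + 1 = -1.

-1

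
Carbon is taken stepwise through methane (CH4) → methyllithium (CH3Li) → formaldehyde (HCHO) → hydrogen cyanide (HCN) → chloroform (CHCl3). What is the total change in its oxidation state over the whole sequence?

Carbon oxidation states along the series — methane: -4, methyllithium: -4, formaldehyde: 0, hydrogen cyanide: +2, chloroform: +2.
Net change = +2 − (-4) = +6.

+6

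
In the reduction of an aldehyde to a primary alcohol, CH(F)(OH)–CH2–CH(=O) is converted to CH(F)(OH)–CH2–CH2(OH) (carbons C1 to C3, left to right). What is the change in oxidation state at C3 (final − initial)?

Before: C3 has 1 bond to C, 1 bond to H, 2 bonds to O → oxidation state +1.
After: C3 has 1 bond to C, 2 bonds to H, 1 bond to O → oxidation state -1.
Δ = -1 − (+1) = -2, so this is a reduction at C3.

-2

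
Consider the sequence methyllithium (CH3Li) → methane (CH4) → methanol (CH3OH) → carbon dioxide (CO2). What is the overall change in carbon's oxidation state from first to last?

Carbon oxidation states along the series — methyllithium: -4, methane: -4, methanol: -2, carbon dioxide: +4.
Net change = +4 − (-4) = +8.

+8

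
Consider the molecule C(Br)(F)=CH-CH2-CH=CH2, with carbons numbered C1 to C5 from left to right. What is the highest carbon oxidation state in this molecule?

Tallying each carbon's bonds:
C1: 2C, 1F, 1Br → 0 + 1 + 1 = +2
C2: 3C, 1H → 0 − 1 = -1
C3: 2C, 2H → 0 − 2 = -2
C4: 3C, 1H → 0 − 1 = -1
C5: 2C, 2H → 0 − 2 = -2
The highest value is +2.

+2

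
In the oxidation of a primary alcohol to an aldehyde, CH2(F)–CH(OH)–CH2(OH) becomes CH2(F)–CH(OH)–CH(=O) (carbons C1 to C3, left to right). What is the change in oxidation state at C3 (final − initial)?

Before: C3 has 1 bond to C, 2 bonds to H, 1 bond to O → oxidation state -1.
After: C3 has 1 bond to C, 1 bond to H, 2 bonds to O → oxidation state +1.
Δ = +1 − (-1) = +2, so this is an oxidation at C3.

+2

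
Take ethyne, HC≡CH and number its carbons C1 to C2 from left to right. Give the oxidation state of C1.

Assign +1 per bond to O/N/halogen, −1 per bond to H or an electropositive element, and 0 per bond to carbon.
C1 has one bond to H (-1), a triple bond to C (3×0 = 0).
Oxidation state = -1 + 0 = -1.

-1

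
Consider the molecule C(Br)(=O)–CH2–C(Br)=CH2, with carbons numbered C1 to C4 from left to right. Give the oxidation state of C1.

+3

Assign +1 per bond to O/N/halogen, −1 per bond to H or an electropositive element, and 0 per bond to carbon.
C1 has one bond to C (0), one bond to Br (+1), a double bond to O (2×+1 = +2).
Oxidation state = 0 + 1 + 2 = +3.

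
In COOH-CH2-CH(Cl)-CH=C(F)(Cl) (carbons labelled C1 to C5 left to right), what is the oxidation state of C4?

-1

Each bond to a more electronegative atom (O, N, halogen) counts +1, each bond to a less electronegative atom (H, metal, B, Si) counts −1, and each C–C bond counts 0.
C4 has one bond to C (0), a double bond to C (2×0 = 0), one bond to H (-1).
Oxidation state = 0 + 0 − 1 = -1.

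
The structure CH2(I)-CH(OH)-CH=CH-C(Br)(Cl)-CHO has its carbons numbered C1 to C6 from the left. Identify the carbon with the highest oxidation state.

C5

Each bond to a more electronegative atom (O, N, halogen) counts +1, each bond to a less electronegative atom (H, metal, B, Si) counts −1, and each C–C bond counts 0. Tallying each carbon:
C1: 1C, 2H, 1I → 0 − 2 + 1 = -1
C2: 2C, 1H, 1O → 0 − 1 + 1 = 0
C3: 3C, 1H → 0 − 1 = -1
C4: 3C, 1H → 0 − 1 = -1
C5: 2C, 1Cl, 1Br → 0 + 1 + 1 = +2
C6: 1C, 1H, 2O → 0 − 1 + 2 = +1
The most oxidised carbon is C5 at +2.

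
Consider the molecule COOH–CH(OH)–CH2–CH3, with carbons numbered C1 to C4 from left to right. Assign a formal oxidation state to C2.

0

Each bond to a more electronegative atom (O, N, halogen) counts +1, each bond to a less electronegative atom (H, metal, B, Si) counts −1, and each C–C bond counts 0.
C2 has one bond to C (0), one bond to C (0), one bond to H (-1), one bond to O (+1).
Oxidation state = 0 + 0 − 1 + 1 = 0.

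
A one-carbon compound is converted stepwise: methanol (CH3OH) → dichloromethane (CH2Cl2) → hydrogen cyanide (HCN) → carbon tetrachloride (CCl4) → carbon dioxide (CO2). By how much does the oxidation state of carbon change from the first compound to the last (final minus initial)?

+6

Carbon oxidation states along the series — methanol: -2, dichloromethane: 0, hydrogen cyanide: +2, carbon tetrachloride: +4, carbon dioxide: +4.
Net change = +4 − (-2) = +6.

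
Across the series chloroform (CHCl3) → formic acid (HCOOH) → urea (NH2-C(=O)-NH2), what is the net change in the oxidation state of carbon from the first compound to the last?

Carbon oxidation states along the series — chloroform: +2, formic acid: +2, urea: +4.
Net change = +4 − (+2) = +2.

+2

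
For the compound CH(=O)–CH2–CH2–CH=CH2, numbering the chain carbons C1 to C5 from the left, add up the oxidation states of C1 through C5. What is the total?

Bonds to more-electronegative neighbours contribute +1 each, bonds to H or metals contribute −1 each, and C–C bonds contribute 0. Tallying each carbon:
C1: 1C, 1H, 2O → 0 − 1 + 2 = +1
C2: 2C, 2H → 0 − 2 = -2
C3: 2C, 2H → 0 − 2 = -2
C4: 3C, 1H → 0 − 1 = -1
C5: 2C, 2H → 0 − 2 = -2
Sum = +1 − 2 − 2 − 1 − 2 = -6.

-6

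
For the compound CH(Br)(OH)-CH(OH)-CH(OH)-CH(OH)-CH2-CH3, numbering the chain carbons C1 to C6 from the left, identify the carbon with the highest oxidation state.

Tallying each carbon's bonds:
C1: 1C, 1H, 1O, 1Br → 0 − 1 + 1 + 1 = +1
C2: 2C, 1H, 1O → 0 − 1 + 1 = 0
C3: 2C, 1H, 1O → 0 − 1 + 1 = 0
C4: 2C, 1H, 1O → 0 − 1 + 1 = 0
C5: 2C, 2H → 0 − 2 = -2
C6: 1C, 3H → 0 − 3 = -3
The most oxidised carbon is C1 at +1.

C1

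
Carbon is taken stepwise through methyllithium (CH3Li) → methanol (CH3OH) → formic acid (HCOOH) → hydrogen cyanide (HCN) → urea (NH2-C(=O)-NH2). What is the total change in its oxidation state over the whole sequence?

Carbon oxidation states along the series — methyllithium: -4, methanol: -2, formic acid: +2, hydrogen cyanide: +2, urea: +4.
Net change = +4 − (-4) = +8.

+8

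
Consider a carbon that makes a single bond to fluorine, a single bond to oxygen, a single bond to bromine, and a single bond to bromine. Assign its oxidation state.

+4

The carbon has one bond to O (+1), one bond to Br (+1), one bond to F (+1), one bond to Br (+1).
Oxidation state = +1 + 1 + 1 + 1 = +4.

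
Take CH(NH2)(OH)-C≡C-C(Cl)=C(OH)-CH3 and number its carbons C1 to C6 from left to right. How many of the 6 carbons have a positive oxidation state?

Count +1 for every bond to an atom more electronegative than carbon and −1 for every bond to one less electronegative; C–C bonds are 0. Tallying each carbon:
C1: 1C, 1H, 1O, 1N → 0 − 1 + 1 + 1 = +1
C2: 4C → 0 = 0
C3: 4C → 0 = 0
C4: 3C, 1Cl → 0 + 1 = +1
C5: 3C, 1O → 0 + 1 = +1
C6: 1C, 3H → 0 − 3 = -3
3 carbons (C1, C4, C5) meet the condition.

3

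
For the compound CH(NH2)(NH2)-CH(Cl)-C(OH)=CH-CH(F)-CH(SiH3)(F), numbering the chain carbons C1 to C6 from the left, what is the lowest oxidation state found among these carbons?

-1

Tallying each carbon's bonds:
C1: 1C, 1H, 2N → 0 − 1 + 2 = +1
C2: 2C, 1H, 1Cl → 0 − 1 + 1 = 0
C3: 3C, 1O → 0 + 1 = +1
C4: 3C, 1H → 0 − 1 = -1
C5: 2C, 1H, 1F → 0 − 1 + 1 = 0
C6: 1C, 1H, 1F, 1Si → 0 − 1 + 1 − 1 = -1
The lowest value is -1.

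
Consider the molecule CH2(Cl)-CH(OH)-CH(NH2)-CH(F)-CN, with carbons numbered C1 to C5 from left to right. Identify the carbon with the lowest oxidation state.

C1

Bonds to more-electronegative neighbours contribute +1 each, bonds to H or metals contribute −1 each, and C–C bonds contribute 0. Tallying each carbon:
C1: 1C, 2H, 1Cl → 0 − 2 + 1 = -1
C2: 2C, 1H, 1O → 0 − 1 + 1 = 0
C3: 2C, 1H, 1N → 0 − 1 + 1 = 0
C4: 2C, 1H, 1F → 0 − 1 + 1 = 0
C5: 1C, 3N → 0 + 3 = +3
The most reduced carbon is C1 at -1.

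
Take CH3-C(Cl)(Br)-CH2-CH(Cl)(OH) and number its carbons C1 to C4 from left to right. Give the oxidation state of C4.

+1

C4 has one bond to C (0), one bond to H (-1), one bond to Cl (+1), one bond to O (+1).
Oxidation state = 0 − 1 + 1 + 1 = +1.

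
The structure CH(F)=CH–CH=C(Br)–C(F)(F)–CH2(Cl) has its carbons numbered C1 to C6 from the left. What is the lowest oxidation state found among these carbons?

Each bond to a more electronegative atom (O, N, halogen) counts +1, each bond to a less electronegative atom (H, metal, B, Si) counts −1, and each C–C bond counts 0. Tallying each carbon:
C1: 2C, 1H, 1F → 0 − 1 + 1 = 0
C2: 3C, 1H → 0 − 1 = -1
C3: 3C, 1H → 0 − 1 = -1
C4: 3C, 1Br → 0 + 1 = +1
C5: 2C, 2F → 0 + 2 = +2
C6: 1C, 2H, 1Cl → 0 − 2 + 1 = -1
The lowest value is -1.

-1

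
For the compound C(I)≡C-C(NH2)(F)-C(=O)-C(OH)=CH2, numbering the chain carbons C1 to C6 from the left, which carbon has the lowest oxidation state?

C6

Tallying each carbon's bonds:
C1: 3C, 1I → 0 + 1 = +1
C2: 4C → 0 = 0
C3: 2C, 1N, 1F → 0 + 1 + 1 = +2
C4: 2C, 2O → 0 + 2 = +2
C5: 3C, 1O → 0 + 1 = +1
C6: 2C, 2H → 0 − 2 = -2
The most reduced carbon is C6 at -2.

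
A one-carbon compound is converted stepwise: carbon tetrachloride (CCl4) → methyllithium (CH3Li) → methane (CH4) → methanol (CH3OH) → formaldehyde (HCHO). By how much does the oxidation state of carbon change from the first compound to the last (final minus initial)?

-4

Carbon oxidation states along the series — carbon tetrachloride: +4, methyllithium: -4, methane: -4, methanol: -2, formaldehyde: 0.
Net change = 0 − (+4) = -4.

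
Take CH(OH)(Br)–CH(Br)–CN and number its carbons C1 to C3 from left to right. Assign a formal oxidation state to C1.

+1

C1 has one bond to C (0), one bond to H (-1), one bond to O (+1), one bond to Br (+1).
Oxidation state = 0 − 1 + 1 + 1 = +1.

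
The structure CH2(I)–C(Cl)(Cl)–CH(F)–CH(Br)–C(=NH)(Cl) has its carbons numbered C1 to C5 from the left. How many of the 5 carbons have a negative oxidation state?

1

Bonds to more-electronegative neighbours contribute +1 each, bonds to H or metals contribute −1 each, and C–C bonds contribute 0. Tallying each carbon:
C1: 1C, 2H, 1I → 0 − 2 + 1 = -1
C2: 2C, 2Cl → 0 + 2 = +2
C3: 2C, 1H, 1F → 0 − 1 + 1 = 0
C4: 2C, 1H, 1Br → 0 − 1 + 1 = 0
C5: 1C, 2N, 1Cl → 0 + 2 + 1 = +3
1 carbon (C1) meets the condition.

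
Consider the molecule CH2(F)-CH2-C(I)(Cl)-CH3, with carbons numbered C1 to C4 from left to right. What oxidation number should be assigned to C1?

C1 has one bond to C (0), one bond to H (-1), one bond to H (-1), one bond to F (+1).
Oxidation state = 0 − 1 − 1 + 1 = -1.

-1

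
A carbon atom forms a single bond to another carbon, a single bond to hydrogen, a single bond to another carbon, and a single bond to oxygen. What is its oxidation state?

0

Bonds to more-electronegative neighbours contribute +1 each, bonds to H or metals contribute −1 each, and C–C bonds contribute 0.
The carbon has one bond to C (0), one bond to C (0), one bond to H (-1), one bond to O (+1).
Oxidation state = 0 + 0 − 1 + 1 = 0.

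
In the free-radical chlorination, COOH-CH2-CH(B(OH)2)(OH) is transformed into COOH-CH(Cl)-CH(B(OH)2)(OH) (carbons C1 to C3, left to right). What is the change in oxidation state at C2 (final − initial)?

+2

Before: C2 has 2 bonds to C, 2 bonds to H → oxidation state -2.
After: C2 has 2 bonds to C, 1 bond to H, 1 bond to Cl → oxidation state 0.
Δ = 0 − (-2) = +2, so this is an oxidation at C2.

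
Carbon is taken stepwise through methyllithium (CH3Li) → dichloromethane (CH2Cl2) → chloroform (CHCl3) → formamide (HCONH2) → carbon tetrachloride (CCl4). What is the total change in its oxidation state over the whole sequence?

+8

Carbon oxidation states along the series — methyllithium: -4, dichloromethane: 0, chloroform: +2, formamide: +2, carbon tetrachloride: +4.
Net change = +4 − (-4) = +8.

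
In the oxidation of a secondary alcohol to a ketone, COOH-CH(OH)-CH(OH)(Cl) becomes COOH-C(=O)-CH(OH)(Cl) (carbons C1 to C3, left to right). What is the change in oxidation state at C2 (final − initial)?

+2

Before: C2 has 2 bonds to C, 1 bond to H, 1 bond to O → oxidation state 0.
After: C2 has 2 bonds to C, 2 bonds to O → oxidation state +2.
Δ = +2 − (0) = +2, so this is an oxidation at C2.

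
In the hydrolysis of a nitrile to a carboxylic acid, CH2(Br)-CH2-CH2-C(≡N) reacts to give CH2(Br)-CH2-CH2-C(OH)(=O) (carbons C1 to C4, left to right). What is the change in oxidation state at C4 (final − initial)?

Before: C4 has 1 bond to C, 3 bonds to N → oxidation state +3.
After: C4 has 1 bond to C, 3 bonds to O → oxidation state +3.
Δ = +3 − (+3) = 0, so no net redox change at C4.

0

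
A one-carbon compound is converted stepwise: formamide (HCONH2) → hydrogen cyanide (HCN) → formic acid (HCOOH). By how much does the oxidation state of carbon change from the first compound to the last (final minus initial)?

0

Carbon oxidation states along the series — formamide: +2, hydrogen cyanide: +2, formic acid: +2.
Net change = +2 − (+2) = 0.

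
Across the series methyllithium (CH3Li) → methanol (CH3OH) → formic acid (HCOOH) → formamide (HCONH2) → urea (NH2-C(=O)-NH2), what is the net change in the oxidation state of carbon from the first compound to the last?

Carbon oxidation states along the series — methyllithium: -4, methanol: -2, formic acid: +2, formamide: +2, urea: +4.
Net change = +4 − (-4) = +8.

+8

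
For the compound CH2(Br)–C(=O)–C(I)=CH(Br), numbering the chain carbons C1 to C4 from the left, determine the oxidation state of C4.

C4 has a double bond to C (2×0 = 0), one bond to Br (+1), one bond to H (-1).
Oxidation state = 0 + 1 − 1 = 0.

0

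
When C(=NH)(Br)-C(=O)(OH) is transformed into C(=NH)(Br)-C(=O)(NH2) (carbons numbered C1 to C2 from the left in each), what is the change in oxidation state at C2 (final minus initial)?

Before: C2 has 1 bond to C, 3 bonds to O → oxidation state +3.
After: C2 has 1 bond to C, 2 bonds to O, 1 bond to N → oxidation state +3.
Δ = +3 − (+3) = 0, so no net redox change at C2.

0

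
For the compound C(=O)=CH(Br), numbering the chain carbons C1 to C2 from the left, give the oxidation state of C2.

0

Bonds to more-electronegative neighbours contribute +1 each, bonds to H or metals contribute −1 each, and C–C bonds contribute 0.
C2 has a double bond to C (2×0 = 0), one bond to H (-1), one bond to Br (+1).
Oxidation state = 0 − 1 + 1 = 0.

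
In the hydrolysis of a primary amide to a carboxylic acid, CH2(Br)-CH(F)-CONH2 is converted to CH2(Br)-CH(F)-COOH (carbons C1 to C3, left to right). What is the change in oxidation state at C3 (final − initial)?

Before: C3 has 1 bond to C, 2 bonds to O, 1 bond to N → oxidation state +3.
After: C3 has 1 bond to C, 3 bonds to O → oxidation state +3.
Δ = +3 − (+3) = 0, so no net redox change at C3.

0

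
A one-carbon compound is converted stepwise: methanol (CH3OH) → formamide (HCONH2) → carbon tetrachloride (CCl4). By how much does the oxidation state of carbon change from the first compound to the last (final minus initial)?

Carbon oxidation states along the series — methanol: -2, formamide: +2, carbon tetrachloride: +4.
Net change = +4 − (-2) = +6.

+6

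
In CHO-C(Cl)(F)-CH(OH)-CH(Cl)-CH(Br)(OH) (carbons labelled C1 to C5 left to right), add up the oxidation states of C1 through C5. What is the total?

Count +1 for every bond to an atom more electronegative than carbon and −1 for every bond to one less electronegative; C–C bonds are 0. Tallying each carbon:
C1: 1C, 1H, 2O → 0 − 1 + 2 = +1
C2: 2C, 1F, 1Cl → 0 + 1 + 1 = +2
C3: 2C, 1H, 1O → 0 − 1 + 1 = 0
C4: 2C, 1H, 1Cl → 0 − 1 + 1 = 0
C5: 1C, 1H, 1O, 1Br → 0 − 1 + 1 + 1 = +1
Sum = +1 + 2 + 0 + 0 + 1 = +4.

+4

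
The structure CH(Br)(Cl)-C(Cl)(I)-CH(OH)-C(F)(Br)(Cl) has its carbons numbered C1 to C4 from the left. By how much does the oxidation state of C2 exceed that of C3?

C2: 2C, 1Cl, 1I → 0 + 1 + 1 = +2
C3: 2C, 1H, 1O → 0 − 1 + 1 = 0
Difference: +2 − (0) = +2.

+2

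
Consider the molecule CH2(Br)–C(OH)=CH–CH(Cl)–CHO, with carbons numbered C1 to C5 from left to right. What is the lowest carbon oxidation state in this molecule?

Count +1 for every bond to an atom more electronegative than carbon and −1 for every bond to one less electronegative; C–C bonds are 0. Tallying each carbon:
C1: 1C, 2H, 1Br → 0 − 2 + 1 = -1
C2: 3C, 1O → 0 + 1 = +1
C3: 3C, 1H → 0 − 1 = -1
C4: 2C, 1H, 1Cl → 0 − 1 + 1 = 0
C5: 1C, 1H, 2O → 0 − 1 + 2 = +1
The lowest value is -1.

-1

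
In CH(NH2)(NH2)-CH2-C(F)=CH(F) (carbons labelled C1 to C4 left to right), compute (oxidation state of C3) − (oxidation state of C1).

0

C3: 3C, 1F → 0 + 1 = +1
C1: 1C, 1H, 2N → 0 − 1 + 2 = +1
Difference: +1 − (+1) = 0.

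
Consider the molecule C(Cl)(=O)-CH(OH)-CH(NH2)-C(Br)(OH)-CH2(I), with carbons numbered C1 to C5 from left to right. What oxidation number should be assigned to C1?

+3

C1 has one bond to C (0), one bond to Cl (+1), a double bond to O (2×+1 = +2).
Oxidation state = 0 + 1 + 2 = +3.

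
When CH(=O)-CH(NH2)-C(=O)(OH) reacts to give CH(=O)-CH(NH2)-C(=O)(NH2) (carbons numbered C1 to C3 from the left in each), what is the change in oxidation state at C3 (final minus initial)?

Before: C3 has 1 bond to C, 3 bonds to O → oxidation state +3.
After: C3 has 1 bond to C, 2 bonds to O, 1 bond to N → oxidation state +3.
Δ = +3 − (+3) = 0, so no net redox change at C3.

0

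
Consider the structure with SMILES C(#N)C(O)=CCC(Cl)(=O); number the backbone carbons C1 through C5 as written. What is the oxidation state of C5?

C5 has one bond to C (0), one bond to Cl (+1), a double bond to O (2×+1 = +2).
Oxidation state = 0 + 1 + 2 = +3.

+3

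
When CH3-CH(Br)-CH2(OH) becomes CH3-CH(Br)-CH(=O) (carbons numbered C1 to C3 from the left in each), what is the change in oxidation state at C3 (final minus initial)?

+2

Before: C3 has 1 bond to C, 2 bonds to H, 1 bond to O → oxidation state -1.
After: C3 has 1 bond to C, 1 bond to H, 2 bonds to O → oxidation state +1.
Δ = +1 − (-1) = +2, so this is an oxidation at C3.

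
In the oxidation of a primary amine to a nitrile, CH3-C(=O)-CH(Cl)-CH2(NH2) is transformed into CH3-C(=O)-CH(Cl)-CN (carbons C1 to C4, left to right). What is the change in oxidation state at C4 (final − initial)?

+4

Before: C4 has 1 bond to C, 2 bonds to H, 1 bond to N → oxidation state -1.
After: C4 has 1 bond to C, 3 bonds to N → oxidation state +3.
Δ = +3 − (-1) = +4, so this is an oxidation at C4.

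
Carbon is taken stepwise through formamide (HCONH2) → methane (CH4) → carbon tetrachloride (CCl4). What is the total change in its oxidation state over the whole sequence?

+2

Carbon oxidation states along the series — formamide: +2, methane: -4, carbon tetrachloride: +4.
Net change = +4 − (+2) = +2.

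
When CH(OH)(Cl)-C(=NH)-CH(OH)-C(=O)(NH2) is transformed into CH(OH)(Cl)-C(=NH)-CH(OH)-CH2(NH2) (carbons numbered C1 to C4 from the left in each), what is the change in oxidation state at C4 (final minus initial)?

Before: C4 has 1 bond to C, 2 bonds to O, 1 bond to N → oxidation state +3.
After: C4 has 1 bond to C, 2 bonds to H, 1 bond to N → oxidation state -1.
Δ = -1 − (+3) = -4, so this is a reduction at C4.

-4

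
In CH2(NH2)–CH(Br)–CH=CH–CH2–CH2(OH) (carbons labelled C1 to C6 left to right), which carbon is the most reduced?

C5

Count +1 for every bond to an atom more electronegative than carbon and −1 for every bond to one less electronegative; C–C bonds are 0. Tallying each carbon:
C1: 1C, 2H, 1N → 0 − 2 + 1 = -1
C2: 2C, 1H, 1Br → 0 − 1 + 1 = 0
C3: 3C, 1H → 0 − 1 = -1
C4: 3C, 1H → 0 − 1 = -1
C5: 2C, 2H → 0 − 2 = -2
C6: 1C, 2H, 1O → 0 − 2 + 1 = -1
The most reduced carbon is C5 at -2.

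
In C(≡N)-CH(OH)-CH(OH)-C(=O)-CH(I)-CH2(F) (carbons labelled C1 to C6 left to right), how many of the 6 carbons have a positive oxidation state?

Bonds to more-electronegative neighbours contribute +1 each, bonds to H or metals contribute −1 each, and C–C bonds contribute 0. Tallying each carbon:
C1: 1C, 3N → 0 + 3 = +3
C2: 2C, 1H, 1O → 0 − 1 + 1 = 0
C3: 2C, 1H, 1O → 0 − 1 + 1 = 0
C4: 2C, 2O → 0 + 2 = +2
C5: 2C, 1H, 1I → 0 − 1 + 1 = 0
C6: 1C, 2H, 1F → 0 − 2 + 1 = -1
2 carbons (C1, C4) meet the condition.

2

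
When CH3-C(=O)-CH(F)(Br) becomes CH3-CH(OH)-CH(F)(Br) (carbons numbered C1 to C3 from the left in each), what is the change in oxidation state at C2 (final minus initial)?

Before: C2 has 2 bonds to C, 2 bonds to O → oxidation state +2.
After: C2 has 2 bonds to C, 1 bond to H, 1 bond to O → oxidation state 0.
Δ = 0 − (+2) = -2, so this is a reduction at C2.

-2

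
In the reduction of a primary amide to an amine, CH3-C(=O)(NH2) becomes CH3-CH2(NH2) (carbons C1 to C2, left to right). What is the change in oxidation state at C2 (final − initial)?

-4

Before: C2 has 1 bond to C, 2 bonds to O, 1 bond to N → oxidation state +3.
After: C2 has 1 bond to C, 2 bonds to H, 1 bond to N → oxidation state -1.
Δ = -1 − (+3) = -4, so this is a reduction at C2.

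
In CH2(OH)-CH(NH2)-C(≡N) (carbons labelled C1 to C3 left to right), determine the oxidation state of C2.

C2 has one bond to C (0), one bond to C (0), one bond to H (-1), one bond to N (+1).
Oxidation state = 0 + 0 − 1 + 1 = 0.

0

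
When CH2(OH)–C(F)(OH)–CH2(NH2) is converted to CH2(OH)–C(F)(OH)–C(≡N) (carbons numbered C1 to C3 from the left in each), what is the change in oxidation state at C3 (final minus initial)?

Before: C3 has 1 bond to C, 2 bonds to H, 1 bond to N → oxidation state -1.
After: C3 has 1 bond to C, 3 bonds to N → oxidation state +3.
Δ = +3 − (-1) = +4, so this is an oxidation at C3.

+4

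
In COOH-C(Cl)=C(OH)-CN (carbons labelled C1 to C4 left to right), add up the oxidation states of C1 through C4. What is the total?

Bonds to more-electronegative neighbours contribute +1 each, bonds to H or metals contribute −1 each, and C–C bonds contribute 0. Tallying each carbon:
C1: 1C, 3O → 0 + 3 = +3
C2: 3C, 1Cl → 0 + 1 = +1
C3: 3C, 1O → 0 + 1 = +1
C4: 1C, 3N → 0 + 3 = +3
Sum = +3 + 1 + 1 + 3 = +8.

+8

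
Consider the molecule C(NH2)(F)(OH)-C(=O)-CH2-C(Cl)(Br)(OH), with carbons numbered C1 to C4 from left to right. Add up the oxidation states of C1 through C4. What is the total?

Assign +1 per bond to O/N/halogen, −1 per bond to H or an electropositive element, and 0 per bond to carbon. Tallying each carbon:
C1: 1C, 1O, 1N, 1F → 0 + 1 + 1 + 1 = +3
C2: 2C, 2O → 0 + 2 = +2
C3: 2C, 2H → 0 − 2 = -2
C4: 1C, 1O, 1Cl, 1Br → 0 + 1 + 1 + 1 = +3
Sum = +3 + 2 − 2 + 3 = +6.

+6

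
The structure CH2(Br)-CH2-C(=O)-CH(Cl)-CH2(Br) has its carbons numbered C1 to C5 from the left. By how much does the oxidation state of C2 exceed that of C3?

-4

C2: 2C, 2H → 0 − 2 = -2
C3: 2C, 2O → 0 + 2 = +2
Difference: -2 − (+2) = -4.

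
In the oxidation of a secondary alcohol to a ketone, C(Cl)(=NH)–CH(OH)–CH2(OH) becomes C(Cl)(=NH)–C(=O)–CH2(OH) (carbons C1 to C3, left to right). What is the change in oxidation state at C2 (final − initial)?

+2

Before: C2 has 2 bonds to C, 1 bond to H, 1 bond to O → oxidation state 0.
After: C2 has 2 bonds to C, 2 bonds to O → oxidation state +2.
Δ = +2 − (0) = +2, so this is an oxidation at C2.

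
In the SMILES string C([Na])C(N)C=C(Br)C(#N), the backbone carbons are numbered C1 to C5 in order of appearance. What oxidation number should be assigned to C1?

Each bond to a more electronegative atom (O, N, halogen) counts +1, each bond to a less electronegative atom (H, metal, B, Si) counts −1, and each C–C bond counts 0.
C1 has one bond to C (0), one bond to Na (-1), one bond to H (-1), one bond to H (-1).
Oxidation state = 0 − 1 − 1 − 1 = -3.

-3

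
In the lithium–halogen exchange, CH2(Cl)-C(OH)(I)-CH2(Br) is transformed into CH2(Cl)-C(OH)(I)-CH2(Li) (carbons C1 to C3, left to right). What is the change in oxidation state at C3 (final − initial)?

-2

Before: C3 has 1 bond to C, 2 bonds to H, 1 bond to Br → oxidation state -1.
After: C3 has 1 bond to C, 2 bonds to H, 1 bond to Li → oxidation state -3.
Δ = -3 − (-1) = -2, so this is a reduction at C3.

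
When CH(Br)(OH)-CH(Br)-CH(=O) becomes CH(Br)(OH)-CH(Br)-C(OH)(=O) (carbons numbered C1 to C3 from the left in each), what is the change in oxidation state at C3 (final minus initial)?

Before: C3 has 1 bond to C, 1 bond to H, 2 bonds to O → oxidation state +1.
After: C3 has 1 bond to C, 3 bonds to O → oxidation state +3.
Δ = +3 − (+1) = +2, so this is an oxidation at C3.

+2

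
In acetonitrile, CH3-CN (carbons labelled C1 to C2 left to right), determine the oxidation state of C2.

+3

Each bond to a more electronegative atom (O, N, halogen) counts +1, each bond to a less electronegative atom (H, metal, B, Si) counts −1, and each C–C bond counts 0.
C2 has a triple bond to N (3×+1 = +3), one bond to C (0).
Oxidation state = +3 + 0 = +3.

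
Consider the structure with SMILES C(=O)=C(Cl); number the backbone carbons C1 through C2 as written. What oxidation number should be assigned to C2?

0

C2 has a double bond to C (2×0 = 0), one bond to Cl (+1), one bond to H (-1).
Oxidation state = 0 + 1 − 1 = 0.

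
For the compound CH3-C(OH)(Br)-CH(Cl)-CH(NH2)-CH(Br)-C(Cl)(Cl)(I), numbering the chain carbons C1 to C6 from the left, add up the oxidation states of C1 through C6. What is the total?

+2

Tallying each carbon's bonds:
C1: 1C, 3H → 0 − 3 = -3
C2: 2C, 1O, 1Br → 0 + 1 + 1 = +2
C3: 2C, 1H, 1Cl → 0 − 1 + 1 = 0
C4: 2C, 1H, 1N → 0 − 1 + 1 = 0
C5: 2C, 1H, 1Br → 0 − 1 + 1 = 0
C6: 1C, 2Cl, 1I → 0 + 2 + 1 = +3
Sum = -3 + 2 + 0 + 0 + 0 + 3 = +2.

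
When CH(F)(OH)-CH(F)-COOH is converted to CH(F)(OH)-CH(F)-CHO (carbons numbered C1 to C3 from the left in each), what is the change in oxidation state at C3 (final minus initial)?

Before: C3 has 1 bond to C, 3 bonds to O → oxidation state +3.
After: C3 has 1 bond to C, 1 bond to H, 2 bonds to O → oxidation state +1.
Δ = +1 − (+3) = -2, so this is a reduction at C3.

-2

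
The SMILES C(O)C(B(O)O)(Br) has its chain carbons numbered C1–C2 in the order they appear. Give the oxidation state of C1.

Assign +1 per bond to O/N/halogen, −1 per bond to H or an electropositive element, and 0 per bond to carbon.
C1 has one bond to C (0), one bond to O (+1), one bond to H (-1), one bond to H (-1).
Oxidation state = 0 + 1 − 1 − 1 = -1.

-1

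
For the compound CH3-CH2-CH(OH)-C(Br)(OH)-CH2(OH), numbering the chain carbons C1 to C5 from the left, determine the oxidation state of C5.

-1

Count +1 for every bond to an atom more electronegative than carbon and −1 for every bond to one less electronegative; C–C bonds are 0.
C5 has one bond to C (0), one bond to H (-1), one bond to H (-1), one bond to O (+1).
Oxidation state = 0 − 1 − 1 + 1 = -1.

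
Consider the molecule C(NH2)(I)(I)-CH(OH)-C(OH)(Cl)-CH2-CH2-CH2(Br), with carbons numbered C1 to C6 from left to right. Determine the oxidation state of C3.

+2

Bonds to more-electronegative neighbours contribute +1 each, bonds to H or metals contribute −1 each, and C–C bonds contribute 0.
C3 has one bond to C (0), one bond to C (0), one bond to O (+1), one bond to Cl (+1).
Oxidation state = 0 + 0 + 1 + 1 = +2.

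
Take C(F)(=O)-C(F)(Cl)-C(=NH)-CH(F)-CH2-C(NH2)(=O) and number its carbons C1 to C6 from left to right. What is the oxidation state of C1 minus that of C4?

+3

C1: 1C, 2O, 1F → 0 + 2 + 1 = +3
C4: 2C, 1H, 1F → 0 − 1 + 1 = 0
Difference: +3 − (0) = +3.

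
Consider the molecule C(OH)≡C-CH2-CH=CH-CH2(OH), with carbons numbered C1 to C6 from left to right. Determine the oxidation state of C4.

Each bond to a more electronegative atom (O, N, halogen) counts +1, each bond to a less electronegative atom (H, metal, B, Si) counts −1, and each C–C bond counts 0.
C4 has one bond to C (0), a double bond to C (2×0 = 0), one bond to H (-1).
Oxidation state = 0 + 0 − 1 = -1.

-1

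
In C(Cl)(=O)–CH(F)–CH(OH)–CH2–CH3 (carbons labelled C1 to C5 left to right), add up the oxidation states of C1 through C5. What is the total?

-2

Tallying each carbon's bonds:
C1: 1C, 2O, 1Cl → 0 + 2 + 1 = +3
C2: 2C, 1H, 1F → 0 − 1 + 1 = 0
C3: 2C, 1H, 1O → 0 − 1 + 1 = 0
C4: 2C, 2H → 0 − 2 = -2
C5: 1C, 3H → 0 − 3 = -3
Sum = +3 + 0 + 0 − 2 − 3 = -2.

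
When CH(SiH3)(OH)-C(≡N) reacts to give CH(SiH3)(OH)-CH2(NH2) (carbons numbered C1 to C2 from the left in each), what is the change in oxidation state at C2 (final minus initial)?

-4

Before: C2 has 1 bond to C, 3 bonds to N → oxidation state +3.
After: C2 has 1 bond to C, 2 bonds to H, 1 bond to N → oxidation state -1.
Δ = -1 − (+3) = -4, so this is a reduction at C2.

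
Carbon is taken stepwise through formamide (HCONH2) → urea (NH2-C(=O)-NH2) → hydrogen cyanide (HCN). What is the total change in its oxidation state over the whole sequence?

0

Carbon oxidation states along the series — formamide: +2, urea: +4, hydrogen cyanide: +2.
Net change = +2 − (+2) = 0.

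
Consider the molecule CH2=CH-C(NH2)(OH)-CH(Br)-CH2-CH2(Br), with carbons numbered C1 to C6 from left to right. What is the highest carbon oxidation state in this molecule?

Tallying each carbon's bonds:
C1: 2C, 2H → 0 − 2 = -2
C2: 3C, 1H → 0 − 1 = -1
C3: 2C, 1O, 1N → 0 + 1 + 1 = +2
C4: 2C, 1H, 1Br → 0 − 1 + 1 = 0
C5: 2C, 2H → 0 − 2 = -2
C6: 1C, 2H, 1Br → 0 − 2 + 1 = -1
The highest value is +2.

+2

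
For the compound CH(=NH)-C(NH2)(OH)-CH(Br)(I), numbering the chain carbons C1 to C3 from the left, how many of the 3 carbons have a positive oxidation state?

3

Tallying each carbon's bonds:
C1: 1C, 1H, 2N → 0 − 1 + 2 = +1
C2: 2C, 1O, 1N → 0 + 1 + 1 = +2
C3: 1C, 1H, 1Br, 1I → 0 − 1 + 1 + 1 = +1
3 carbons (C1, C2, C3) meet the condition.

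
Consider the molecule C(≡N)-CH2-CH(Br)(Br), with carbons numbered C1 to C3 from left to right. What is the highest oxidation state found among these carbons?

Tallying each carbon's bonds:
C1: 1C, 3N → 0 + 3 = +3
C2: 2C, 2H → 0 − 2 = -2
C3: 1C, 1H, 2Br → 0 − 1 + 2 = +1
The highest value is +3.

+3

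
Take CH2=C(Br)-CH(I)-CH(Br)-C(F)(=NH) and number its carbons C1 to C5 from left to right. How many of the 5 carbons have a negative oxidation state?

1

Tallying each carbon's bonds:
C1: 2C, 2H → 0 − 2 = -2
C2: 3C, 1Br → 0 + 1 = +1
C3: 2C, 1H, 1I → 0 − 1 + 1 = 0
C4: 2C, 1H, 1Br → 0 − 1 + 1 = 0
C5: 1C, 2N, 1F → 0 + 2 + 1 = +3
1 carbon (C1) meets the condition.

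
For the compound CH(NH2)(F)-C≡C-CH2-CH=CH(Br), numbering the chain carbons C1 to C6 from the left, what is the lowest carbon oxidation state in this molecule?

-2

Assign +1 per bond to O/N/halogen, −1 per bond to H or an electropositive element, and 0 per bond to carbon. Tallying each carbon:
C1: 1C, 1H, 1N, 1F → 0 − 1 + 1 + 1 = +1
C2: 4C → 0 = 0
C3: 4C → 0 = 0
C4: 2C, 2H → 0 − 2 = -2
C5: 3C, 1H → 0 − 1 = -1
C6: 2C, 1H, 1Br → 0 − 1 + 1 = 0
The lowest value is -2.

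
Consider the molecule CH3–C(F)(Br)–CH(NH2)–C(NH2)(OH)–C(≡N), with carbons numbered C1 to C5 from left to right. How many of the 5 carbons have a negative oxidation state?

Assign +1 per bond to O/N/halogen, −1 per bond to H or an electropositive element, and 0 per bond to carbon. Tallying each carbon:
C1: 1C, 3H → 0 − 3 = -3
C2: 2C, 1F, 1Br → 0 + 1 + 1 = +2
C3: 2C, 1H, 1N → 0 − 1 + 1 = 0
C4: 2C, 1O, 1N → 0 + 1 + 1 = +2
C5: 1C, 3N → 0 + 3 = +3
1 carbon (C1) meets the condition.

1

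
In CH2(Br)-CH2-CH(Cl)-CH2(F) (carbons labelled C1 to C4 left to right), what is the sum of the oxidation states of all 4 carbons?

-4

Tallying each carbon's bonds:
C1: 1C, 2H, 1Br → 0 − 2 + 1 = -1
C2: 2C, 2H → 0 − 2 = -2
C3: 2C, 1H, 1Cl → 0 − 1 + 1 = 0
C4: 1C, 2H, 1F → 0 − 2 + 1 = -1
Sum = -1 − 2 + 0 − 1 = -4.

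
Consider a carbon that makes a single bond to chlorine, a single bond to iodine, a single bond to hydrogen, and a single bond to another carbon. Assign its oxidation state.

Assign +1 per bond to O/N/halogen, −1 per bond to H or an electropositive element, and 0 per bond to carbon.
The carbon has one bond to C (0), one bond to Cl (+1), one bond to I (+1), one bond to H (-1).
Oxidation state = 0 + 1 + 1 − 1 = +1.

+1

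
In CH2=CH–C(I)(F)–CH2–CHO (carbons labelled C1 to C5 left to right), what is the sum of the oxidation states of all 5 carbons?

Each bond to a more electronegative atom (O, N, halogen) counts +1, each bond to a less electronegative atom (H, metal, B, Si) counts −1, and each C–C bond counts 0. Tallying each carbon:
C1: 2C, 2H → 0 − 2 = -2
C2: 3C, 1H → 0 − 1 = -1
C3: 2C, 1F, 1I → 0 + 1 + 1 = +2
C4: 2C, 2H → 0 − 2 = -2
C5: 1C, 1H, 2O → 0 − 1 + 2 = +1
Sum = -2 − 1 + 2 − 2 + 1 = -2.

-2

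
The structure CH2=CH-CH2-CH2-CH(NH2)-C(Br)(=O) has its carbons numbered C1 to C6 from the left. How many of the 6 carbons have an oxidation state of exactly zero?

1

Each bond to a more electronegative atom (O, N, halogen) counts +1, each bond to a less electronegative atom (H, metal, B, Si) counts −1, and each C–C bond counts 0. Tallying each carbon:
C1: 2C, 2H → 0 − 2 = -2
C2: 3C, 1H → 0 − 1 = -1
C3: 2C, 2H → 0 − 2 = -2
C4: 2C, 2H → 0 − 2 = -2
C5: 2C, 1H, 1N → 0 − 1 + 1 = 0
C6: 1C, 2O, 1Br → 0 + 2 + 1 = +3
1 carbon (C5) meets the condition.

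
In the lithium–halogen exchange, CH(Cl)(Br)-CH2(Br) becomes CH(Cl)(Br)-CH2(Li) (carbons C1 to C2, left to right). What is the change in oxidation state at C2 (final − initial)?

-2

Before: C2 has 1 bond to C, 2 bonds to H, 1 bond to Br → oxidation state -1.
After: C2 has 1 bond to C, 2 bonds to H, 1 bond to Li → oxidation state -3.
Δ = -3 − (-1) = -2, so this is a reduction at C2.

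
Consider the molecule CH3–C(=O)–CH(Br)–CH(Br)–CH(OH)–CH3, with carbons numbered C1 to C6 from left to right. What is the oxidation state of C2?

+2

Each bond to a more electronegative atom (O, N, halogen) counts +1, each bond to a less electronegative atom (H, metal, B, Si) counts −1, and each C–C bond counts 0.
C2 has one bond to C (0), one bond to C (0), a double bond to O (2×+1 = +2).
Oxidation state = 0 + 0 + 2 = +2.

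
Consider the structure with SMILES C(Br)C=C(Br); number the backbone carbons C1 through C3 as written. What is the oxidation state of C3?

0

Bonds to more-electronegative neighbours contribute +1 each, bonds to H or metals contribute −1 each, and C–C bonds contribute 0.
C3 has a double bond to C (2×0 = 0), one bond to H (-1), one bond to Br (+1).
Oxidation state = 0 − 1 + 1 = 0.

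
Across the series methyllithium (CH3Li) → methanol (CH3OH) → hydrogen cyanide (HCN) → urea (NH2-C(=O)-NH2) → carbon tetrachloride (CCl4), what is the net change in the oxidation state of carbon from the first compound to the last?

Carbon oxidation states along the series — methyllithium: -4, methanol: -2, hydrogen cyanide: +2, urea: +4, carbon tetrachloride: +4.
Net change = +4 − (-4) = +8.

+8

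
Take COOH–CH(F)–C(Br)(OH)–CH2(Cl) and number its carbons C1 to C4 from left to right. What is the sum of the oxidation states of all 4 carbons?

Each bond to a more electronegative atom (O, N, halogen) counts +1, each bond to a less electronegative atom (H, metal, B, Si) counts −1, and each C–C bond counts 0. Tallying each carbon:
C1: 1C, 3O → 0 + 3 = +3
C2: 2C, 1H, 1F → 0 − 1 + 1 = 0
C3: 2C, 1O, 1Br → 0 + 1 + 1 = +2
C4: 1C, 2H, 1Cl → 0 − 2 + 1 = -1
Sum = +3 + 0 + 2 − 1 = +4.

+4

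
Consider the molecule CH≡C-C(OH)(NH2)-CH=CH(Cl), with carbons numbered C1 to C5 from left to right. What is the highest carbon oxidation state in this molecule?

+2

Tallying each carbon's bonds:
C1: 3C, 1H → 0 − 1 = -1
C2: 4C → 0 = 0
C3: 2C, 1O, 1N → 0 + 1 + 1 = +2
C4: 3C, 1H → 0 − 1 = -1
C5: 2C, 1H, 1Cl → 0 − 1 + 1 = 0
The highest value is +2.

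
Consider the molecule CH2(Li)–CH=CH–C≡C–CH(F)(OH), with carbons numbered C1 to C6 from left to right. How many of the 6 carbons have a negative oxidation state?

Count +1 for every bond to an atom more electronegative than carbon and −1 for every bond to one less electronegative; C–C bonds are 0. Tallying each carbon:
C1: 1C, 2H, 1Li → 0 − 2 − 1 = -3
C2: 3C, 1H → 0 − 1 = -1
C3: 3C, 1H → 0 − 1 = -1
C4: 4C → 0 = 0
C5: 4C → 0 = 0
C6: 1C, 1H, 1O, 1F → 0 − 1 + 1 + 1 = +1
3 carbons (C1, C2, C3) meet the condition.

3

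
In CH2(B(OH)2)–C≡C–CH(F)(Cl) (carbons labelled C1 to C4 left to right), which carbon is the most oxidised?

Tallying each carbon's bonds:
C1: 1C, 2H, 1B → 0 − 2 − 1 = -3
C2: 4C → 0 = 0
C3: 4C → 0 = 0
C4: 1C, 1H, 1F, 1Cl → 0 − 1 + 1 + 1 = +1
The most oxidised carbon is C4 at +1.

C4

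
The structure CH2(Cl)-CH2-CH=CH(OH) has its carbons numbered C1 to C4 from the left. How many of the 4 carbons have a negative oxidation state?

Bonds to more-electronegative neighbours contribute +1 each, bonds to H or metals contribute −1 each, and C–C bonds contribute 0. Tallying each carbon:
C1: 1C, 2H, 1Cl → 0 − 2 + 1 = -1
C2: 2C, 2H → 0 − 2 = -2
C3: 3C, 1H → 0 − 1 = -1
C4: 2C, 1H, 1O → 0 − 1 + 1 = 0
3 carbons (C1, C2, C3) meet the condition.

3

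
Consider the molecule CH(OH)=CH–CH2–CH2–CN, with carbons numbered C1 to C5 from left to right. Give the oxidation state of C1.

Assign +1 per bond to O/N/halogen, −1 per bond to H or an electropositive element, and 0 per bond to carbon.
C1 has a double bond to C (2×0 = 0), one bond to O (+1), one bond to H (-1).
Oxidation state = 0 + 1 − 1 = 0.

0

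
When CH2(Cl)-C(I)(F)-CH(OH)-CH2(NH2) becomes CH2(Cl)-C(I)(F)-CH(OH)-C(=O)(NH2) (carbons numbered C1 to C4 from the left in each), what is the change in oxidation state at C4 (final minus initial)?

+4

Before: C4 has 1 bond to C, 2 bonds to H, 1 bond to N → oxidation state -1.
After: C4 has 1 bond to C, 2 bonds to O, 1 bond to N → oxidation state +3.
Δ = +3 − (-1) = +4, so this is an oxidation at C4.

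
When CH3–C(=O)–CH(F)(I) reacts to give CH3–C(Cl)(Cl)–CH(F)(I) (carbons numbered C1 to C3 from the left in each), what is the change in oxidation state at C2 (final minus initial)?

Before: C2 has 2 bonds to C, 2 bonds to O → oxidation state +2.
After: C2 has 2 bonds to C, 2 bonds to Cl → oxidation state +2.
Δ = +2 − (+2) = 0, so no net redox change at C2.

0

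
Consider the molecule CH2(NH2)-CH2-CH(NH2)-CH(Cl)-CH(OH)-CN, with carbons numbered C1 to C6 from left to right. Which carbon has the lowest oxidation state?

Each bond to a more electronegative atom (O, N, halogen) counts +1, each bond to a less electronegative atom (H, metal, B, Si) counts −1, and each C–C bond counts 0. Tallying each carbon:
C1: 1C, 2H, 1N → 0 − 2 + 1 = -1
C2: 2C, 2H → 0 − 2 = -2
C3: 2C, 1H, 1N → 0 − 1 + 1 = 0
C4: 2C, 1H, 1Cl → 0 − 1 + 1 = 0
C5: 2C, 1H, 1O → 0 − 1 + 1 = 0
C6: 1C, 3N → 0 + 3 = +3
The most reduced carbon is C2 at -2.

C2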